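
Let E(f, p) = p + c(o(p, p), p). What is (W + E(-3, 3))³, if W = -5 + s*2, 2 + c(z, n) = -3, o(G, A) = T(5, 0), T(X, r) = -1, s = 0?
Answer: -343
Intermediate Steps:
o(G, A) = -1
c(z, n) = -5 (c(z, n) = -2 - 3 = -5)
E(f, p) = -5 + p (E(f, p) = p - 5 = -5 + p)
W = -5 (W = -5 + 0*2 = -5 + 0 = -5)
(W + E(-3, 3))³ = (-5 + (-5 + 3))³ = (-5 - 2)³ = (-7)³ = -343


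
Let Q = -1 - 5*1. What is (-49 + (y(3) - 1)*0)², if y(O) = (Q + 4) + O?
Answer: 2401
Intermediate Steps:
Q = -6 (Q = -1 - 5 = -6)
y(O) = -2 + O (y(O) = (-6 + 4) + O = -2 + O)
(-49 + (y(3) - 1)*0)² = (-49 + ((-2 + 3) - 1)*0)² = (-49 + (1 - 1)*0)² = (-49 + 0*0)² = (-49 + 0)² = (-49)² = 2401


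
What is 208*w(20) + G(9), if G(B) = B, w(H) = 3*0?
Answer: 9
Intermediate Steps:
w(H) = 0
208*w(20) + G(9) = 208*0 + 9 = 0 + 9 = 9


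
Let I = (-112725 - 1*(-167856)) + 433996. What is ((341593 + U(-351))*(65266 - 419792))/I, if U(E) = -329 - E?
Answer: -121111399490/489127 ≈ -2.4761e+5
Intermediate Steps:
I = 489127 (I = (-112725 + 167856) + 433996 = 55131 + 433996 = 489127)
((341593 + U(-351))*(65266 - 419792))/I = ((341593 + (-329 - 1*(-351)))*(65266 - 419792))/489127 = ((341593 + (-329 + 351))*(-354526))*(1/489127) = ((341593 + 22)*(-354526))*(1/489127) = (341615*(-354526))*(1/489127) = -121111399490*1/489127 = -121111399490/489127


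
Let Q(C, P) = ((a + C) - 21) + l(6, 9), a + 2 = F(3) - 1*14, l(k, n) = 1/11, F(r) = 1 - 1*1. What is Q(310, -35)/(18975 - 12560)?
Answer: 3004/70565 ≈ 0.042571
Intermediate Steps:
F(r) = 0 (F(r) = 1 - 1 = 0)
l(k, n) = 1/11
a = -16 (a = -2 + (0 - 1*14) = -2 + (0 - 14) = -2 - 14 = -16)
Q(C, P) = -406/11 + C (Q(C, P) = ((-16 + C) - 21) + 1/11 = (-37 + C) + 1/11 = -406/11 + C)
Q(310, -35)/(18975 - 12560) = (-406/11 + 310)/(18975 - 12560) = (3004/11)/6415 = (3004/11)*(1/6415) = 3004/70565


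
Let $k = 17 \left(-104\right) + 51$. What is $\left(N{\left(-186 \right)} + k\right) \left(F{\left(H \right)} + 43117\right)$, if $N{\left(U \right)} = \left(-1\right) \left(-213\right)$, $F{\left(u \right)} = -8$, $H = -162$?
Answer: $-64835936$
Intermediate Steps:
$k = -1717$ ($k = -1768 + 51 = -1717$)
$N{\left(U \right)} = 213$
$\left(N{\left(-186 \right)} + k\right) \left(F{\left(H \right)} + 43117\right) = \left(213 - 1717\right) \left(-8 + 43117\right) = \left(-1504\right) 43109 = -64835936$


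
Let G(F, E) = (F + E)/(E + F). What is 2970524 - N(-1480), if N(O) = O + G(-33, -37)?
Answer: 2972003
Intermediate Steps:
G(F, E) = 1 (G(F, E) = (E + F)/(E + F) = 1)
N(O) = 1 + O (N(O) = O + 1 = 1 + O)
2970524 - N(-1480) = 2970524 - (1 - 1480) = 2970524 - 1*(-1479) = 2970524 + 1479 = 2972003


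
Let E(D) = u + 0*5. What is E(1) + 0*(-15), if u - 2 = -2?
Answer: 0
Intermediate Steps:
u = 0 (u = 2 - 2 = 0)
E(D) = 0 (E(D) = 0 + 0*5 = 0 + 0 = 0)
E(1) + 0*(-15) = 0 + 0*(-15) = 0 + 0 = 0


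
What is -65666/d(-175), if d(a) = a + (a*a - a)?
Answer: -65666/30625 ≈ -2.1442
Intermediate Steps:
d(a) = a² (d(a) = a + (a² - a) = a²)
-65666/d(-175) = -65666/((-175)²) = -65666/30625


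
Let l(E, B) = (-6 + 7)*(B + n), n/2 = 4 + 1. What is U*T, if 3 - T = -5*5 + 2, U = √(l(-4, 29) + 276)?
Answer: 78*√35 ≈ 461.45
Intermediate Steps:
n = 10 (n = 2*(4 + 1) = 2*5 = 10)
l(E, B) = 10 + B (l(E, B) = (-6 + 7)*(B + 10) = 1*(10 + B) = 10 + B)
U = 3*√35 (U = √((10 + 29) + 276) = √(39 + 276) = √315 = 3*√35 ≈ 17.748)
T = 26 (T = 3 - (-5*5 + 2) = 3 - (-25 + 2) = 3 - 1*(-23) = 3 + 23 = 26)
U*T = (3*√35)*26 = 78*√35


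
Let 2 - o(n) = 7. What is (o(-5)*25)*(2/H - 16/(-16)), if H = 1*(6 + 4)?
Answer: -150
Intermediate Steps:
H = 10 (H = 1*10 = 10)
o(n) = -5 (o(n) = 2 - 1*7 = 2 - 7 = -5)
(o(-5)*25)*(2/H - 16/(-16)) = (-5*25)*(2/10 - 16/(-16)) = -125*(2*(1/10) - 16*(-1/16)) = -125*(1/5 + 1) = -125*6/5 = -150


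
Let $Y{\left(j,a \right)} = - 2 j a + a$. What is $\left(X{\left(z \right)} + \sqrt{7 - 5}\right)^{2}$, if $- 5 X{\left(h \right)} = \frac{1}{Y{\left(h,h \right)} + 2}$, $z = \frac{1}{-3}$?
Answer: $\frac{8531}{4225} - \frac{18 \sqrt{2}}{65} \approx 1.6275$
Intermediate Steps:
$z = - \frac{1}{3} \approx -0.33333$
$Y{\left(j,a \right)} = a - 2 a j$ ($Y{\left(j,a \right)} = - 2 a j + a = a - 2 a j$)
$X{\left(h \right)} = - \frac{1}{5 \left(2 + h \left(1 - 2 h\right)\right)}$ ($X{\left(h \right)} = - \frac{1}{5 \left(h \left(1 - 2 h\right) + 2\right)} = - \frac{1}{5 \left(2 + h \left(1 - 2 h\right)\right)}$)
$\left(X{\left(z \right)} + \sqrt{7 - 5}\right)^{2} = \left(\frac{1}{5 \left(-2 - \frac{-1 + 2 \left(- \frac{1}{3}\right)}{3}\right)} + \sqrt{7 - 5}\right)^{2} = \left(\frac{1}{5 \left(-2 - \frac{-1 - \frac{2}{3}}{3}\right)} + \sqrt{2}\right)^{2} = \left(\frac{1}{5 \left(-2 - - \frac{5}{9}\right)} + \sqrt{2}\right)^{2} = \left(\frac{1}{5 \left(-2 + \frac{5}{9}\right)} + \sqrt{2}\right)^{2} = \left(\frac{1}{5 \left(- \frac{13}{9}\right)} + \sqrt{2}\right)^{2} = \left(\frac{1}{5} \left(- \frac{9}{13}\right) + \sqrt{2}\right)^{2} = \left(- \frac{9}{65} + \sqrt{2}\right)^{2}$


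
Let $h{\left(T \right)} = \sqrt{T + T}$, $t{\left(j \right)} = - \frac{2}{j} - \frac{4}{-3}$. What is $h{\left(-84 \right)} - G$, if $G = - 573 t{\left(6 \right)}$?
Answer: $573 + 2 i \sqrt{42} \approx 573.0 + 12.961 i$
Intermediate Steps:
$t{\left(j \right)} = \frac{4}{3} - \frac{2}{j}$ ($t{\left(j \right)} = - \frac{2}{j} - - \frac{4}{3} = - \frac{2}{j} + \frac{4}{3} = \frac{4}{3} - \frac{2}{j}$)
$h{\left(T \right)} = \sqrt{2} \sqrt{T}$ ($h{\left(T \right)} = \sqrt{2 T} = \sqrt{2} \sqrt{T}$)
$G = -573$ ($G = - 573 \left(\frac{4}{3} - \frac{2}{6}\right) = - 573 \left(\frac{4}{3} - \frac{1}{3}\right) = \left(-573\right) 1 = -573$)
$h{\left(-84 \right)} - G = \sqrt{2} \sqrt{-84} - -573 = \sqrt{2} \cdot 2 i \sqrt{21} + 573 = 2 i \sqrt{42} + 573 = 573 + 2 i \sqrt{42}$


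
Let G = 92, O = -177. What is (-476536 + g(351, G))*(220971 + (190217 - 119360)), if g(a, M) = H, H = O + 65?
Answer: -139099232544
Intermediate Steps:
H = -112 (H = -177 + 65 = -112)
g(a, M) = -112
(-476536 + g(351, G))*(220971 + (190217 - 119360)) = (-476536 - 112)*(220971 + (190217 - 119360)) = -476648*(220971 + 70857) = -476648*291828 = -139099232544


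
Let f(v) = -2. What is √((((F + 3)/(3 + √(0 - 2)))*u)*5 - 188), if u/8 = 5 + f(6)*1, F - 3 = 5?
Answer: 2*√((189 - 47*I*√2)/(3 + I*√2)) ≈ 14.381 - 5.9003*I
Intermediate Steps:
F = 8 (F = 3 + 5 = 8)
u = 24 (u = 8*(5 - 2*1) = 8*(5 - 2) = 8*3 = 24)
√((((F + 3)/(3 + √(0 - 2)))*u)*5 - 188) = √((((8 + 3)/(3 + √(0 - 2)))*24)*5 - 188) = √(((11/(3 + √(-2)))*24)*5 - 188) = √(((11/(3 + I*√2))*24)*5 - 188) = √((264/(3 + I*√2))*5 - 188) = √(1320/(3 + I*√2) - 188) = √(-188 + 1320/(3 + I*√2))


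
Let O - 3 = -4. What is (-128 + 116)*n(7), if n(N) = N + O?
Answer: -72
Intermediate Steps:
O = -1 (O = 3 - 4 = -1)
n(N) = -1 + N (n(N) = N - 1 = -1 + N)
(-128 + 116)*n(7) = (-128 + 116)*(-1 + 7) = -12*6 = -72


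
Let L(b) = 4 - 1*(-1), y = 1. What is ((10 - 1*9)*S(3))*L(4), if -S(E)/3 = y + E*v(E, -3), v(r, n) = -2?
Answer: 75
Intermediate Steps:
L(b) = 5 (L(b) = 4 + 1 = 5)
S(E) = -3 + 6*E (S(E) = -3*(1 + E*(-2)) = -3*(1 - 2*E) = -3 + 6*E)
((10 - 1*9)*S(3))*L(4) = ((10 - 1*9)*(-3 + 6*3))*5 = ((10 - 9)*(-3 + 18))*5 = (1*15)*5 = 15*5 = 75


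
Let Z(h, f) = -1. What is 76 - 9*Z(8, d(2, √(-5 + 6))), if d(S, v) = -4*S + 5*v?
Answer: 85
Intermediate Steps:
76 - 9*Z(8, d(2, √(-5 + 6))) = 76 - 9*(-1) = 76 - 1*(-9) = 76 + 9 = 85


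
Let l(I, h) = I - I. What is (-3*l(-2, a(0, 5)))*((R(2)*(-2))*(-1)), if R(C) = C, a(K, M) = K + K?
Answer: 0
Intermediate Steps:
a(K, M) = 2*K
l(I, h) = 0
(-3*l(-2, a(0, 5)))*((R(2)*(-2))*(-1)) = (-3*0)*((2*(-2))*(-1)) = 0*(-4*(-1)) = 0*4 = 0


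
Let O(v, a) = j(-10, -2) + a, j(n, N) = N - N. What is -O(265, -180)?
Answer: 180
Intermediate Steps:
j(n, N) = 0
O(v, a) = a (O(v, a) = 0 + a = a)
-O(265, -180) = -1*(-180) = 180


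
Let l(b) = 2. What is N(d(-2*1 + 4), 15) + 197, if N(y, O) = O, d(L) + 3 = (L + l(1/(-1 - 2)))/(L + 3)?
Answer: 212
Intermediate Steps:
d(L) = -3 + (2 + L)/(3 + L) (d(L) = -3 + (L + 2)/(L + 3) = -3 + (2 + L)/(3 + L))
N(d(-2*1 + 4), 15) + 197 = 15 + 197 = 212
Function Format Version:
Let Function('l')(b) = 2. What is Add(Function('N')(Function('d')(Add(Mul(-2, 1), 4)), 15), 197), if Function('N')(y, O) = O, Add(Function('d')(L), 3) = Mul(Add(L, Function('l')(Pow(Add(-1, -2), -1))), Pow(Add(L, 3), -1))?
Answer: 212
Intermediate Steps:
Function('d')(L) = Add(-3, Mul(Pow(Add(3, L), -1), Add(2, L))) (Function('d')(L) = Add(-3, Mul(Add(L, 2), Pow(Add(L, 3), -1))) = Add(-3, Mul(Add(2, L), Pow(Add(3, L), -1))) = Add(-3, Mul(Pow(Add(3, L), -1), Add(2, L))))
Add(Function('N')(Function('d')(Add(Mul(-2, 1), 4)), 15), 197) = Add(15, 197) = 212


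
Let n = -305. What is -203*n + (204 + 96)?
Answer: 62215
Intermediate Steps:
-203*n + (204 + 96) = -203*(-305) + (204 + 96) = 61915 + 300 = 62215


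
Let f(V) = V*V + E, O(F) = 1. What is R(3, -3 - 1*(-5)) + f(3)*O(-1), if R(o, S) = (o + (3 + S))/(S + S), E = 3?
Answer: 14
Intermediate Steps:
f(V) = 3 + V**2 (f(V) = V*V + 3 = V**2 + 3 = 3 + V**2)
R(o, S) = (3 + S + o)/(2*S) (R(o, S) = (3 + S + o)/((2*S)) = (3 + S + o)*(1/(2*S)) = (3 + S + o)/(2*S))
R(3, -3 - 1*(-5)) + f(3)*O(-1) = (3 + (-3 - 1*(-5)) + 3)/(2*(-3 - 1*(-5))) + (3 + 3**2)*1 = (3 + (-3 + 5) + 3)/(2*(-3 + 5)) + (3 + 9)*1 = (1/2)*(3 + 2 + 3)/2 + 12*1 = (1/2)*(1/2)*8 + 12 = 2 + 12 = 14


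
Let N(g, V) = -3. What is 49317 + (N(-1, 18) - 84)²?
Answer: 56886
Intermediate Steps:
49317 + (N(-1, 18) - 84)² = 49317 + (-3 - 84)² = 49317 + (-87)² = 49317 + 7569 = 56886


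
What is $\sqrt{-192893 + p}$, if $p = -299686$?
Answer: $3 i \sqrt{54731} \approx 701.84 i$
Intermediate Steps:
$\sqrt{-192893 + p} = \sqrt{-192893 - 299686} = \sqrt{-492579} = 3 i \sqrt{54731}$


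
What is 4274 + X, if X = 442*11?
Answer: 9136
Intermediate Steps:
X = 4862
4274 + X = 4274 + 4862 = 9136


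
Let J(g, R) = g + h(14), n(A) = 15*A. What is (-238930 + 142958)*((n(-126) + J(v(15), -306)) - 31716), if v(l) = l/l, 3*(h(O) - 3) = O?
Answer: 9673209824/3 ≈ 3.2244e+9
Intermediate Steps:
h(O) = 3 + O/3
v(l) = 1
J(g, R) = 23/3 + g (J(g, R) = g + (3 + (⅓)*14) = g + (3 + 14/3) = g + 23/3 = 23/3 + g)
(-238930 + 142958)*((n(-126) + J(v(15), -306)) - 31716) = (-238930 + 142958)*((15*(-126) + (23/3 + 1)) - 31716) = -95972*((-1890 + 26/3) - 31716) = -95972*(-5644/3 - 31716) = -95972*(-100792/3) = 9673209824/3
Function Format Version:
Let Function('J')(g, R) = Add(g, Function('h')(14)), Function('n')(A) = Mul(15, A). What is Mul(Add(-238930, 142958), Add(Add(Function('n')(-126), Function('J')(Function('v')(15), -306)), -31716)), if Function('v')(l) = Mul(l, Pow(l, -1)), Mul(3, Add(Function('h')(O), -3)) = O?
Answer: Rational(9673209824, 3) ≈ 3.2244e+9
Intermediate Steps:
Function('h')(O) = Add(3, Mul(Rational(1, 3), O))
Function('v')(l) = 1
Function('J')(g, R) = Add(Rational(23, 3), g) (Function('J')(g, R) = Add(g, Add(3, Mul(Rational(1, 3), 14))) = Add(g, Add(3, Rational(14, 3))) = Add(g, Rational(23, 3)) = Add(Rational(23, 3), g))
Mul(Add(-238930, 142958), Add(Add(Function('n')(-126), Function('J')(Function('v')(15), -306)), -31716)) = Mul(Add(-238930, 142958), Add(Add(Mul(15, -126), Add(Rational(23, 3), 1)), -31716)) = Mul(-95972, Add(Add(-1890, Rational(26, 3)), -31716)) = Mul(-95972, Add(Rational(-5644, 3), -31716)) = Mul(-95972, Rational(-100792, 3)) = Rational(9673209824, 3)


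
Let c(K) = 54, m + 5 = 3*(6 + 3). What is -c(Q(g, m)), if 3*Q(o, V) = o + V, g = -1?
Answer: -54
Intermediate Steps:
m = 22 (m = -5 + 3*(6 + 3) = -5 + 3*9 = -5 + 27 = 22)
Q(o, V) = V/3 + o/3 (Q(o, V) = (o + V)/3 = (V + o)/3 = V/3 + o/3)
-c(Q(g, m)) = -1*54 = -54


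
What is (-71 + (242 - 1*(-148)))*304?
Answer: 96976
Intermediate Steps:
(-71 + (242 - 1*(-148)))*304 = (-71 + (242 + 148))*304 = (-71 + 390)*304 = 319*304 = 96976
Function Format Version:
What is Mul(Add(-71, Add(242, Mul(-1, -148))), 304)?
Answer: 96976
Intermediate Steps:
Mul(Add(-71, Add(242, Mul(-1, -148))), 304) = Mul(Add(-71, Add(242, 148)), 304) = Mul(Add(-71, 390), 304) = Mul(319, 304) = 96976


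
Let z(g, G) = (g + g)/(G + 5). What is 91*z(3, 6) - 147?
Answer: -1071/11 ≈ -97.364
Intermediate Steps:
z(g, G) = 2*g/(5 + G) (z(g, G) = (2*g)/(5 + G) = 2*g/(5 + G))
91*z(3, 6) - 147 = 91*(2*3/(5 + 6)) - 147 = 91*(2*3/11) - 147 = 91*(2*3*(1/11)) - 147 = 91*(6/11) - 147 = 546/11 - 147 = -1071/11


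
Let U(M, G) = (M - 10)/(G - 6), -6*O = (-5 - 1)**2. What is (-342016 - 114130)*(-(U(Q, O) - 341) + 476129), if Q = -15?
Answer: -1304033605895/6 ≈ -2.1734e+11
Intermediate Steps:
O = -6 (O = -(-5 - 1)**2/6 = -1/6*(-6)**2 = -1/6*36 = -6)
U(M, G) = (-10 + M)/(-6 + G)
(-342016 - 114130)*(-(U(Q, O) - 341) + 476129) = (-342016 - 114130)*(-((-10 - 15)/(-6 - 6) - 341) + 476129) = -456146*(-(-25/(-12) - 341) + 476129) = -456146*(-(-1/12*(-25) - 341) + 476129) = -456146*(-(25/12 - 341) + 476129) = -456146*(-1*(-4067/12) + 476129) = -456146*(4067/12 + 476129) = -456146*5717615/12 = -1304033605895/6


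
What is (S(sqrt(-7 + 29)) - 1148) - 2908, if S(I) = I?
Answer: -4056 + sqrt(22) ≈ -4051.3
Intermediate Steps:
(S(sqrt(-7 + 29)) - 1148) - 2908 = (sqrt(-7 + 29) - 1148) - 2908 = (sqrt(22) - 1148) - 2908 = (-1148 + sqrt(22)) - 2908 = -4056 + sqrt(22)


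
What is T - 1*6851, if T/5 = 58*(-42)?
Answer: -19031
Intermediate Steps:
T = -12180 (T = 5*(58*(-42)) = 5*(-2436) = -12180)
T - 1*6851 = -12180 - 1*6851 = -12180 - 6851 = -19031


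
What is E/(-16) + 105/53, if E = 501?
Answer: -24873/848 ≈ -29.331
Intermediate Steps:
E/(-16) + 105/53 = 501/(-16) + 105/53 = 501*(-1/16) + 105*(1/53) = -501/16 + 105/53 = -24873/848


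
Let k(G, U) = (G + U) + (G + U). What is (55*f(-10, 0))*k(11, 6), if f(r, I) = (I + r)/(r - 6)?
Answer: 4675/4 ≈ 1168.8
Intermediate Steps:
k(G, U) = 2*G + 2*U
f(r, I) = (I + r)/(-6 + r)
(55*f(-10, 0))*k(11, 6) = (55*((0 - 10)/(-6 - 10)))*(2*11 + 2*6) = (55*(-10/(-16)))*(22 + 12) = (55*(-1/16*(-10)))*34 = (55*(5/8))*34 = (275/8)*34 = 4675/4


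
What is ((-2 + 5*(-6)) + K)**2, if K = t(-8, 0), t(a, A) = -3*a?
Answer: 64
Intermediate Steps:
t(a, A) = -3*a
K = 24 (K = -3*(-8) = 24)
((-2 + 5*(-6)) + K)**2 = ((-2 + 5*(-6)) + 24)**2 = ((-2 - 30) + 24)**2 = (-32 + 24)**2 = (-8)**2 = 64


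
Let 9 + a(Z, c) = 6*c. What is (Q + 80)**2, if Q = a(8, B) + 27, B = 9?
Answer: 23104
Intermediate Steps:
a(Z, c) = -9 + 6*c
Q = 72 (Q = (-9 + 6*9) + 27 = (-9 + 54) + 27 = 45 + 27 = 72)
(Q + 80)**2 = (72 + 80)**2 = 152**2 = 23104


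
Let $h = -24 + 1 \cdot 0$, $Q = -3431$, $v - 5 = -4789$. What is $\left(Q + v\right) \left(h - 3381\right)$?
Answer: $27972075$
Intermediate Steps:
$v = -4784$ ($v = 5 - 4789 = -4784$)
$h = -24$ ($h = -24 + 0 = -24$)
$\left(Q + v\right) \left(h - 3381\right) = \left(-3431 - 4784\right) \left(-24 - 3381\right) = \left(-8215\right) \left(-3405\right) = 27972075$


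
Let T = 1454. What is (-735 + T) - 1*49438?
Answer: -48719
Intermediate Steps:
(-735 + T) - 1*49438 = (-735 + 1454) - 1*49438 = 719 - 49438 = -48719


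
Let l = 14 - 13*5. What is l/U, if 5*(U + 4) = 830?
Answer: -17/54 ≈ -0.31481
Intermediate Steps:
U = 162 (U = -4 + (⅕)*830 = -4 + 166 = 162)
l = -51 (l = 14 - 65 = -51)
l/U = -51/162 = -51*1/162 = -17/54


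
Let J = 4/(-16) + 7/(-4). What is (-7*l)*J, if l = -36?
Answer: -504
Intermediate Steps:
J = -2 (J = 4*(-1/16) + 7*(-¼) = -¼ - 7/4 = -2)
(-7*l)*J = -7*(-36)*(-2) = 252*(-2) = -504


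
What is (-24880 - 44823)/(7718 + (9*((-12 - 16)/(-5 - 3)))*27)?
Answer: -139406/17137 ≈ -8.1348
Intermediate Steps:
(-24880 - 44823)/(7718 + (9*((-12 - 16)/(-5 - 3)))*27) = -69703/(7718 + (9*(-28/(-8)))*27) = -69703/(7718 + (9*(-28*(-1/8)))*27) = -69703/(7718 + (9*(7/2))*27) = -69703/(7718 + (63/2)*27) = -69703/(7718 + 1701/2) = -69703/17137/2 = -69703*2/17137 = -139406/17137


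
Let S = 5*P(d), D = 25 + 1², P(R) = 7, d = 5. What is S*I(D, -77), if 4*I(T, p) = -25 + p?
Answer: -1785/2 ≈ -892.50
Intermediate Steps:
D = 26 (D = 25 + 1 = 26)
I(T, p) = -25/4 + p/4 (I(T, p) = (-25 + p)/4 = -25/4 + p/4)
S = 35 (S = 5*7 = 35)
S*I(D, -77) = 35*(-25/4 + (¼)*(-77)) = 35*(-25/4 - 77/4) = 35*(-51/2) = -1785/2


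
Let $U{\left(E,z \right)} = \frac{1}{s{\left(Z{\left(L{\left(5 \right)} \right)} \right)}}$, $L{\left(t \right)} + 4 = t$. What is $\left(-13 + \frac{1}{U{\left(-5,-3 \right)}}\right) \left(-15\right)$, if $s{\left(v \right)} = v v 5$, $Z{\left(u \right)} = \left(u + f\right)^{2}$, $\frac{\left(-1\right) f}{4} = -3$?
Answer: $-2141880$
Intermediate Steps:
$f = 12$ ($f = \left(-4\right) \left(-3\right) = 12$)
$L{\left(t \right)} = -4 + t$
$Z{\left(u \right)} = \left(12 + u\right)^{2}$ ($Z{\left(u \right)} = \left(u + 12\right)^{2} = \left(12 + u\right)^{2}$)
$s{\left(v \right)} = 5 v^{2}$ ($s{\left(v \right)} = v^{2} \cdot 5 = 5 v^{2}$)
$U{\left(E,z \right)} = \frac{1}{142805}$ ($U{\left(E,z \right)} = \frac{1}{5 \left(\left(12 + \left(-4 + 5\right)\right)^{2}\right)^{2}} = \frac{1}{5 \left(\left(12 + 1\right)^{2}\right)^{2}} = \frac{1}{5 \left(13^{2}\right)^{2}} = \frac{1}{5 \cdot 169^{2}} = \frac{1}{5 \cdot 28561} = \frac{1}{142805}$)
$\left(-13 + \frac{1}{U{\left(-5,-3 \right)}}\right) \left(-15\right) = \left(-13 + \frac{1}{\frac{1}{142805}}\right) \left(-15\right) = \left(-13 + 142805\right) \left(-15\right) = 142792 \left(-15\right) = -2141880$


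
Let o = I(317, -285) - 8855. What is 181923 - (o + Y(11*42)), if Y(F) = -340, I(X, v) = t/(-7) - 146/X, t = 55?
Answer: 424109299/2219 ≈ 1.9113e+5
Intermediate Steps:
I(X, v) = -55/7 - 146/X (I(X, v) = 55/(-7) - 146/X = 55*(-⅐) - 146/X = -55/7 - 146/X)
o = -19667702/2219 (o = (-55/7 - 146/317) - 8855 = -18457/2219 - 8855 = -19667702/2219 ≈ -8863.3)
181923 - (o + Y(11*42)) = 181923 - (-19667702/2219 - 340) = 181923 - 1*(-20422162/2219) = 181923 + 20422162/2219 = 424109299/2219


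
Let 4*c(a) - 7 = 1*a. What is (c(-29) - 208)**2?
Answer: 182329/4 ≈ 45582.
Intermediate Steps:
c(a) = 7/4 + a/4 (c(a) = 7/4 + (1*a)/4 = 7/4 + a/4)
(c(-29) - 208)**2 = ((7/4 + (1/4)*(-29)) - 208)**2 = ((7/4 - 29/4) - 208)**2 = (-11/2 - 208)**2 = (-427/2)**2 = 182329/4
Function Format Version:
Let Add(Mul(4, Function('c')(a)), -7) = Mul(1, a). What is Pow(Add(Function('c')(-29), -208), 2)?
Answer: Rational(182329, 4) ≈ 45582.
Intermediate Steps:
Function('c')(a) = Add(Rational(7, 4), Mul(Rational(1, 4), a)) (Function('c')(a) = Add(Rational(7, 4), Mul(Rational(1, 4), Mul(1, a))) = Add(Rational(7, 4), Mul(Rational(1, 4), a)))
Pow(Add(Function('c')(-29), -208), 2) = Pow(Add(Add(Rational(7, 4), Mul(Rational(1, 4), -29)), -208), 2) = Pow(Add(Add(Rational(7, 4), Rational(-29, 4)), -208), 2) = Pow(Add(Rational(-11, 2), -208), 2) = Pow(Rational(-427, 2), 2) = Rational(182329, 4)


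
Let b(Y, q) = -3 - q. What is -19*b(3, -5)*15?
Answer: -570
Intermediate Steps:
-19*b(3, -5)*15 = -19*(-3 - 1*(-5))*15 = -19*(-3 + 5)*15 = -19*2*15 = -38*15 = -570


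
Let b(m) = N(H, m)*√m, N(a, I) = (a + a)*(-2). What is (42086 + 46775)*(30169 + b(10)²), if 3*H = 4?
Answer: 24355111741/9 ≈ 2.7061e+9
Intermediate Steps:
H = 4/3 (H = (⅓)*4 = 4/3 ≈ 1.3333)
N(a, I) = -4*a (N(a, I) = (2*a)*(-2) = -4*a)
b(m) = -16*√m/3 (b(m) = (-4*4/3)*√m = -16*√m/3)
(42086 + 46775)*(30169 + b(10)²) = (42086 + 46775)*(30169 + (-16*√10/3)²) = 88861*(30169 + 2560/9) = 88861*(274081/9) = 24355111741/9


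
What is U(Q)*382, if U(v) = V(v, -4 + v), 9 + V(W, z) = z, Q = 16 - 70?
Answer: -25594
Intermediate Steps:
Q = -54
V(W, z) = -9 + z
U(v) = -13 + v (U(v) = -9 + (-4 + v) = -13 + v)
U(Q)*382 = (-13 - 54)*382 = -67*382 = -25594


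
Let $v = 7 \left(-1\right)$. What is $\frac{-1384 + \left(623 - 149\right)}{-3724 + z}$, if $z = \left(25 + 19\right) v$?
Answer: $\frac{65}{288} \approx 0.22569$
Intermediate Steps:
$v = -7$
$z = -308$ ($z = \left(25 + 19\right) \left(-7\right) = 44 \left(-7\right) = -308$)
$\frac{-1384 + \left(623 - 149\right)}{-3724 + z} = \frac{-1384 + \left(623 - 149\right)}{-3724 - 308} = \frac{-1384 + 474}{-4032} = \left(-910\right) \left(- \frac{1}{4032}\right) = \frac{65}{288}$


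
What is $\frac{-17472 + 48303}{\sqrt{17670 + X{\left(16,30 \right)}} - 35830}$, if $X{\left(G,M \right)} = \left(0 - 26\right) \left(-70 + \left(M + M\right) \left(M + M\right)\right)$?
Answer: $- \frac{110467473}{128386301} - \frac{30831 i \sqrt{74110}}{1283863010} \approx -0.86043 - 0.0065374 i$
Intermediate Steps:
$X{\left(G,M \right)} = 1820 - 104 M^{2}$ ($X{\left(G,M \right)} = - 26 \left(-70 + 2 M 2 M\right) = - 26 \left(-70 + 4 M^{2}\right) = 1820 - 104 M^{2}$)
$\frac{-17472 + 48303}{\sqrt{17670 + X{\left(16,30 \right)}} - 35830} = \frac{-17472 + 48303}{\sqrt{17670 + \left(1820 - 104 \cdot 30^{2}\right)} - 35830} = \frac{30831}{\sqrt{17670 + \left(1820 - 93600\right)} - 35830} = \frac{30831}{\sqrt{17670 - 91780} - 35830} = \frac{30831}{\sqrt{-74110} - 35830} = \frac{30831}{i \sqrt{74110} - 35830} = \frac{30831}{-35830 + i \sqrt{74110}}$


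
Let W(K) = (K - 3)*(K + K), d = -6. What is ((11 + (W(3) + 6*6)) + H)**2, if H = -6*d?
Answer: 6889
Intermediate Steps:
H = 36 (H = -6*(-6) = 36)
W(K) = 2*K*(-3 + K) (W(K) = (-3 + K)*(2*K) = 2*K*(-3 + K))
((11 + (W(3) + 6*6)) + H)**2 = ((11 + (2*3*(-3 + 3) + 6*6)) + 36)**2 = ((11 + (2*3*0 + 36)) + 36)**2 = ((11 + (0 + 36)) + 36)**2 = ((11 + 36) + 36)**2 = (47 + 36)**2 = 83**2 = 6889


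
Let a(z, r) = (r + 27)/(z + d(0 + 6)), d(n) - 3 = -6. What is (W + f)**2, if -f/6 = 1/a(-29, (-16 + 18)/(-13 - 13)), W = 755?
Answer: 17788357129/30625 ≈ 5.8084e+5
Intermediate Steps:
d(n) = -3 (d(n) = 3 - 6 = -3)
a(z, r) = (27 + r)/(-3 + z) (a(z, r) = (r + 27)/(z - 3) = (27 + r)/(-3 + z))
f = 1248/175 (f = -6*(-3 - 29)/(27 + (-16 + 18)/(-13 - 13)) = -6*(-32/(27 + 2/(-26))) = -6*(-32/(27 + 2*(-1/26))) = -6*(-32/(27 - 1/13)) = -6/((-1/32*350/13)) = -6/(-175/208) = -6*(-208/175) = 1248/175 ≈ 7.1314)
(W + f)**2 = (755 + 1248/175)**2 = (133373/175)**2 = 17788357129/30625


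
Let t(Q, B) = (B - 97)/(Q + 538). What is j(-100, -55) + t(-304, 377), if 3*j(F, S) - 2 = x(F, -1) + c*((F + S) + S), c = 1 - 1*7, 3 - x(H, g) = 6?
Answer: 49241/117 ≈ 420.86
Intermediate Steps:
x(H, g) = -3 (x(H, g) = 3 - 1*6 = 3 - 6 = -3)
c = -6 (c = 1 - 7 = -6)
t(Q, B) = (-97 + B)/(538 + Q)
j(F, S) = -1/3 - 4*S - 2*F (j(F, S) = 2/3 + (-3 - 6*((F + S) + S))/3 = 2/3 + (-3 - 6*(F + 2*S))/3 = 2/3 + (-3 + (-12*S - 6*F))/3 = 2/3 + (-3 - 12*S - 6*F)/3 = 2/3 + (-1 - 4*S - 2*F) = -1/3 - 4*S - 2*F)
j(-100, -55) + t(-304, 377) = (-1/3 - 4*(-55) - 2*(-100)) + (-97 + 377)/(538 - 304) = (-1/3 + 220 + 200) + 280/234 = 1259/3 + (1/234)*280 = 1259/3 + 140/117 = 49241/117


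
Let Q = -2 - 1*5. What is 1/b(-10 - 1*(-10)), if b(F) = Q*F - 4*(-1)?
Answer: 1/4 ≈ 0.25000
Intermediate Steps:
Q = -7 (Q = -2 - 5 = -7)
b(F) = 4 - 7*F (b(F) = -7*F - 4*(-1) = -7*F + 4 = 4 - 7*F)
1/b(-10 - 1*(-10)) = 1/(4 - 7*(-10 - 1*(-10))) = 1/(4 - 7*(-10 + 10)) = 1/(4 - 7*0) = 1/(4 + 0) = 1/4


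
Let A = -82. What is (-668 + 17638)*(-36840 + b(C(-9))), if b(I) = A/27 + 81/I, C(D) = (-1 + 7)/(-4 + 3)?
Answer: -16887296705/27 ≈ -6.2546e+8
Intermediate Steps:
C(D) = -6 (C(D) = 6/(-1) = 6*(-1) = -6)
b(I) = -82/27 + 81/I
(-668 + 17638)*(-36840 + b(C(-9))) = (-668 + 17638)*(-36840 + (-82/27 + 81/(-6))) = 16970*(-36840 + (-82/27 + 81*(-⅙))) = 16970*(-36840 + (-82/27 - 27/2)) = 16970*(-36840 - 893/54) = 16970*(-1990253/54) = -16887296705/27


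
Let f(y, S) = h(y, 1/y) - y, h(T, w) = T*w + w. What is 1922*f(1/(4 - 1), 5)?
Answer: 21142/3 ≈ 7047.3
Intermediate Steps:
h(T, w) = w + T*w
f(y, S) = -y + (1 + y)/y (f(y, S) = (1/y)*(1 + y) - y = (1 + y)/y - y = -y + (1 + y)/y)
1922*f(1/(4 - 1), 5) = 1922*(1 + 1/(1/(4 - 1)) - 1/(4 - 1)) = 1922*(1 + 1/(1/3) - 1/3) = 1922*(1 + 1/(1/3) - 1*1/3) = 1922*(1 + 3 - 1/3) = 1922*(11/3) = 21142/3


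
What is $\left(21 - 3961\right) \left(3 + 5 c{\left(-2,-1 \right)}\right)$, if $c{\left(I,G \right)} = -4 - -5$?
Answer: $-31520$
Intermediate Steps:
$c{\left(I,G \right)} = 1$ ($c{\left(I,G \right)} = -4 + 5 = 1$)
$\left(21 - 3961\right) \left(3 + 5 c{\left(-2,-1 \right)}\right) = \left(21 - 3961\right) \left(3 + 5 \cdot 1\right) = - 3940 \left(3 + 5\right) = \left(-3940\right) 8 = -31520$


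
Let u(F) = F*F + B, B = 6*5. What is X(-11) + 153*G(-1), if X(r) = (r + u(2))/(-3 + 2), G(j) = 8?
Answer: 1201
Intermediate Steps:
B = 30
u(F) = 30 + F**2 (u(F) = F*F + 30 = F**2 + 30 = 30 + F**2)
X(r) = -34 - r (X(r) = (r + (30 + 2**2))/(-3 + 2) = (r + (30 + 4))/(-1) = (r + 34)*(-1) = (34 + r)*(-1) = -34 - r)
X(-11) + 153*G(-1) = (-34 - 1*(-11)) + 153*8 = (-34 + 11) + 1224 = -23 + 1224 = 1201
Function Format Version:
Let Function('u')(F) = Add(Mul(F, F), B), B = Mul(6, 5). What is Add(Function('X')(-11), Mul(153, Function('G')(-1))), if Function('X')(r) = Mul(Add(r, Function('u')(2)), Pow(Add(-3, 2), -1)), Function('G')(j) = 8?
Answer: 1201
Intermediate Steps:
B = 30
Function('u')(F) = Add(30, Pow(F, 2)) (Function('u')(F) = Add(Mul(F, F), 30) = Add(Pow(F, 2), 30) = Add(30, Pow(F, 2)))
Function('X')(r) = Add(-34, Mul(-1, r)) (Function('X')(r) = Mul(Add(r, Add(30, Pow(2, 2))), Pow(Add(-3, 2), -1)) = Mul(Add(r, Add(30, 4)), Pow(-1, -1)) = Mul(Add(r, 34), -1) = Mul(Add(34, r), -1) = Add(-34, Mul(-1, r)))
Add(Function('X')(-11), Mul(153, Function('G')(-1))) = Add(Add(-34, Mul(-1, -11)), Mul(153, 8)) = Add(Add(-34, 11), 1224) = Add(-23, 1224) = 1201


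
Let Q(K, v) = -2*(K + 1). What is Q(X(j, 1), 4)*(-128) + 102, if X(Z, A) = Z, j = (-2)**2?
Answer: 1382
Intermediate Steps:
j = 4
Q(K, v) = -2 - 2*K (Q(K, v) = -2*(1 + K) = -2 - 2*K)
Q(X(j, 1), 4)*(-128) + 102 = (-2 - 2*4)*(-128) + 102 = (-2 - 8)*(-128) + 102 = -10*(-128) + 102 = 1280 + 102 = 1382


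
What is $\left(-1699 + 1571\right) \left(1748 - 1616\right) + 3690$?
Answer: $-13206$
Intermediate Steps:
$\left(-1699 + 1571\right) \left(1748 - 1616\right) + 3690 = \left(-128\right) 132 + 3690 = -16896 + 3690 = -13206$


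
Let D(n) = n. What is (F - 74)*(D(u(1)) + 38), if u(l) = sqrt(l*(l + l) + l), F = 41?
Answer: -1254 - 33*sqrt(3) ≈ -1311.2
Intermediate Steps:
u(l) = sqrt(l + 2*l**2) (u(l) = sqrt(l*(2*l) + l) = sqrt(2*l**2 + l) = sqrt(l + 2*l**2))
(F - 74)*(D(u(1)) + 38) = (41 - 74)*(sqrt(1*(1 + 2*1)) + 38) = -33*(sqrt(1*(1 + 2)) + 38) = -33*(sqrt(1*3) + 38) = -33*(sqrt(3) + 38) = -33*(38 + sqrt(3)) = -1254 - 33*sqrt(3)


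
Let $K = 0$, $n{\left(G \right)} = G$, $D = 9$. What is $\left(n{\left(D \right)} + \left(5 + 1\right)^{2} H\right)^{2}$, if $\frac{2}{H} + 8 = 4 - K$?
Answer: $81$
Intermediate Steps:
$H = - \frac{1}{2}$ ($H = \frac{2}{-8 + \left(4 - 0\right)} = \frac{2}{-8 + \left(4 + 0\right)} = \frac{2}{-8 + 4} = \frac{2}{-4} = 2 \left(- \frac{1}{4}\right) = - \frac{1}{2} \approx -0.5$)
$\left(n{\left(D \right)} + \left(5 + 1\right)^{2} H\right)^{2} = \left(9 + \left(5 + 1\right)^{2} \left(- \frac{1}{2}\right)\right)^{2} = \left(9 + 6^{2} \left(- \frac{1}{2}\right)\right)^{2} = \left(9 + 36 \left(- \frac{1}{2}\right)\right)^{2} = \left(9 - 18\right)^{2} = \left(-9\right)^{2} = 81$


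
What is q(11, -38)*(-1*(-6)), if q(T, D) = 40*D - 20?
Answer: -9240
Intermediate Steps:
q(T, D) = -20 + 40*D
q(11, -38)*(-1*(-6)) = (-20 + 40*(-38))*(-1*(-6)) = (-20 - 1520)*6 = -1540*6 = -9240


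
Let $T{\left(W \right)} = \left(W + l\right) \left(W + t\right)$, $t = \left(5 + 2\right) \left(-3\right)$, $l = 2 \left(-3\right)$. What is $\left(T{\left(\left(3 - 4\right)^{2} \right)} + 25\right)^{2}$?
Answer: $15625$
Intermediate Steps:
$l = -6$
$t = -21$ ($t = 7 \left(-3\right) = -21$)
$T{\left(W \right)} = \left(-21 + W\right) \left(-6 + W\right)$ ($T{\left(W \right)} = \left(W - 6\right) \left(W - 21\right) = \left(-6 + W\right) \left(-21 + W\right) = \left(-21 + W\right) \left(-6 + W\right)$)
$\left(T{\left(\left(3 - 4\right)^{2} \right)} + 25\right)^{2} = \left(\left(126 + \left(\left(3 - 4\right)^{2}\right)^{2} - 27 \left(3 - 4\right)^{2}\right) + 25\right)^{2} = \left(\left(126 + \left(\left(-1\right)^{2}\right)^{2} - 27 \left(-1\right)^{2}\right) + 25\right)^{2} = \left(\left(126 + 1^{2} - 27\right) + 25\right)^{2} = \left(\left(126 + 1 - 27\right) + 25\right)^{2} = \left(100 + 25\right)^{2} = 125^{2} = 15625$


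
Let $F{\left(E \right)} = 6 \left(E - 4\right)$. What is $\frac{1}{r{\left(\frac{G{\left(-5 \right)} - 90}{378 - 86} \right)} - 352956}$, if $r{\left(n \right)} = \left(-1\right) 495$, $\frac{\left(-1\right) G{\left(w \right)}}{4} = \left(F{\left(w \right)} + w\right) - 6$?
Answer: $- \frac{1}{353451} \approx -2.8292 \cdot 10^{-6}$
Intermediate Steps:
$F{\left(E \right)} = -24 + 6 E$ ($F{\left(E \right)} = 6 \left(-4 + E\right) = -24 + 6 E$)
$G{\left(w \right)} = 120 - 28 w$ ($G{\left(w \right)} = - 4 \left(\left(\left(-24 + 6 w\right) + w\right) - 6\right) = - 4 \left(\left(-24 + 7 w\right) - 6\right) = - 4 \left(-30 + 7 w\right) = 120 - 28 w$)
$r{\left(n \right)} = -495$
$\frac{1}{r{\left(\frac{G{\left(-5 \right)} - 90}{378 - 86} \right)} - 352956} = \frac{1}{-495 - 352956} = \frac{1}{-353451} = - \frac{1}{353451}$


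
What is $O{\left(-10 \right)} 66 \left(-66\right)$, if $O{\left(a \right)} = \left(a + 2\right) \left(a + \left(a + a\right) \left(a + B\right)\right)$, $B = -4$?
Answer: $9408960$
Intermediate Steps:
$O{\left(a \right)} = \left(2 + a\right) \left(a + 2 a \left(-4 + a\right)\right)$ ($O{\left(a \right)} = \left(a + 2\right) \left(a + \left(a + a\right) \left(a - 4\right)\right) = \left(2 + a\right) \left(a + 2 a \left(-4 + a\right)\right)$)
$O{\left(-10 \right)} 66 \left(-66\right) = - 10 \left(-14 - -30 + 2 \left(-10\right)^{2}\right) 66 \left(-66\right) = - 10 \left(-14 + 30 + 2 \cdot 100\right) 66 \left(-66\right) = - 10 \left(-14 + 30 + 200\right) 66 \left(-66\right) = \left(-10\right) 216 \cdot 66 \left(-66\right) = \left(-2160\right) 66 \left(-66\right) = \left(-142560\right) \left(-66\right) = 9408960$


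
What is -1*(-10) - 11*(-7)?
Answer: 87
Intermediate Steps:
-1*(-10) - 11*(-7) = 10 + 77 = 87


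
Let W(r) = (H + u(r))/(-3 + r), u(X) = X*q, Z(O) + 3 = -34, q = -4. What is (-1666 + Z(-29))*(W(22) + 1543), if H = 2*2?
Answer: -49783799/19 ≈ -2.6202e+6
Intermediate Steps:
Z(O) = -37 (Z(O) = -3 - 34 = -37)
u(X) = -4*X (u(X) = X*(-4) = -4*X)
H = 4
W(r) = (4 - 4*r)/(-3 + r)
(-1666 + Z(-29))*(W(22) + 1543) = (-1666 - 37)*(4*(1 - 1*22)/(-3 + 22) + 1543) = -1703*(4*(1 - 22)/19 + 1543) = -1703*(4*(1/19)*(-21) + 1543) = -1703*(-84/19 + 1543) = -1703*29233/19 = -49783799/19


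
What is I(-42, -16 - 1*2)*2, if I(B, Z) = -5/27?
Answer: -10/27 ≈ -0.37037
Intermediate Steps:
I(B, Z) = -5/27 (I(B, Z) = -5*1/27 = -5/27)
I(-42, -16 - 1*2)*2 = -5/27*2 = -10/27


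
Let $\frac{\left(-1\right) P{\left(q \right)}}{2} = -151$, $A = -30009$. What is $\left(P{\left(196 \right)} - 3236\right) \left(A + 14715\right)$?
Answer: $44872596$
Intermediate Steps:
$P{\left(q \right)} = 302$ ($P{\left(q \right)} = \left(-2\right) \left(-151\right) = 302$)
$\left(P{\left(196 \right)} - 3236\right) \left(A + 14715\right) = \left(302 - 3236\right) \left(-30009 + 14715\right) = \left(-2934\right) \left(-15294\right) = 44872596$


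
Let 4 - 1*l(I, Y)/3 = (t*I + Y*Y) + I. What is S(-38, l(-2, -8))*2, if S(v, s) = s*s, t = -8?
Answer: 98568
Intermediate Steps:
l(I, Y) = 12 - 3*Y² + 21*I (l(I, Y) = 12 - 3*((-8*I + Y*Y) + I) = 12 - 3*((-8*I + Y²) + I) = 12 - 3*((Y² - 8*I) + I) = 12 - 3*(Y² - 7*I) = 12 + (-3*Y² + 21*I) = 12 - 3*Y² + 21*I)
S(v, s) = s²
S(-38, l(-2, -8))*2 = (12 - 3*(-8)² + 21*(-2))²*2 = (12 - 3*64 - 42)²*2 = (12 - 192 - 42)²*2 = (-222)²*2 = 49284*2 = 98568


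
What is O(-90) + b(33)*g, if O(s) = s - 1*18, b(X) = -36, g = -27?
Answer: 864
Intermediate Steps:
O(s) = -18 + s (O(s) = s - 18 = -18 + s)
O(-90) + b(33)*g = (-18 - 90) - 36*(-27) = -108 + 972 = 864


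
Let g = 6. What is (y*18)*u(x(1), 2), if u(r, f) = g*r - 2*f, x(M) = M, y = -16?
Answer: -576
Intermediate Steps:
u(r, f) = -2*f + 6*r (u(r, f) = 6*r - 2*f = -2*f + 6*r)
(y*18)*u(x(1), 2) = (-16*18)*(-2*2 + 6*1) = -288*(-4 + 6) = -288*2 = -576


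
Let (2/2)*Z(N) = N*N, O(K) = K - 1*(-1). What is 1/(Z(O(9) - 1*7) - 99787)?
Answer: -1/99778 ≈ -1.0022e-5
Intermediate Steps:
O(K) = 1 + K (O(K) = K + 1 = 1 + K)
Z(N) = N² (Z(N) = N*N = N²)
1/(Z(O(9) - 1*7) - 99787) = 1/(((1 + 9) - 1*7)² - 99787) = 1/((10 - 7)² - 99787) = 1/(3² - 99787) = 1/(9 - 99787) = 1/(-99778) = -1/99778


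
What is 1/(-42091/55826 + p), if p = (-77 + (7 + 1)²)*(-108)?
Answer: 55826/78337613 ≈ 0.00071263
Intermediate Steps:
p = 1404 (p = (-77 + 8²)*(-108) = (-77 + 64)*(-108) = -13*(-108) = 1404)
1/(-42091/55826 + p) = 1/(-42091/55826 + 1404) = 1/(78337613/55826) = 55826/78337613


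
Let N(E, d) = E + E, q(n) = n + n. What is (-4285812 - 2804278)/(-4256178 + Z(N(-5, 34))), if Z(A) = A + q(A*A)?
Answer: 3545045/2127994 ≈ 1.6659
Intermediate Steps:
q(n) = 2*n
N(E, d) = 2*E
Z(A) = A + 2*A**2 (Z(A) = A + 2*(A*A) = A + 2*A**2)
(-4285812 - 2804278)/(-4256178 + Z(N(-5, 34))) = (-4285812 - 2804278)/(-4256178 + (2*(-5))*(1 + 2*(2*(-5)))) = -7090090/(-4256178 - 10*(1 + 2*(-10))) = -7090090/(-4256178 - 10*(1 - 20)) = -7090090/(-4256178 - 10*(-19)) = -7090090/(-4256178 + 190) = -7090090/(-4255988) = -7090090*(-1/4255988) = 3545045/2127994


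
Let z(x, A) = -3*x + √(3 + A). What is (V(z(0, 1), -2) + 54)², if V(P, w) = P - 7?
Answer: 2401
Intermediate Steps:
z(x, A) = √(3 + A) - 3*x
V(P, w) = -7 + P
(V(z(0, 1), -2) + 54)² = ((-7 + (√(3 + 1) - 3*0)) + 54)² = ((-7 + (√4 + 0)) + 54)² = ((-7 + (2 + 0)) + 54)² = ((-7 + 2) + 54)² = (-5 + 54)² = 49² = 2401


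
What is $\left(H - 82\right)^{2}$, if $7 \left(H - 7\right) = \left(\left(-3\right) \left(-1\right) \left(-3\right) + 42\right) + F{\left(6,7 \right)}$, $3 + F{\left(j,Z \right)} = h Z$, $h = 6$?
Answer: $\frac{205209}{49} \approx 4187.9$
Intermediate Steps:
$F{\left(j,Z \right)} = -3 + 6 Z$
$H = \frac{121}{7}$ ($H = 7 + \frac{\left(\left(-3\right) \left(-1\right) \left(-3\right) + 42\right) + \left(-3 + 6 \cdot 7\right)}{7} = 7 + \frac{\left(3 \left(-3\right) + 42\right) + \left(-3 + 42\right)}{7} = 7 + \frac{\left(-9 + 42\right) + 39}{7} = 7 + \frac{33 + 39}{7} = 7 + \frac{1}{7} \cdot 72 = 7 + \frac{72}{7} = \frac{121}{7} \approx 17.286$)
$\left(H - 82\right)^{2} = \left(\frac{121}{7} - 82\right)^{2} = \left(- \frac{453}{7}\right)^{2} = \frac{205209}{49}$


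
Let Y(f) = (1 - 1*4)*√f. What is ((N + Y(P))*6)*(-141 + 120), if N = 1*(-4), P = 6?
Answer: 504 + 378*√6 ≈ 1429.9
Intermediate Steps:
Y(f) = -3*√f (Y(f) = (1 - 4)*√f = -3*√f)
N = -4
((N + Y(P))*6)*(-141 + 120) = ((-4 - 3*√6)*6)*(-141 + 120) = (-24 - 18*√6)*(-21) = 504 + 378*√6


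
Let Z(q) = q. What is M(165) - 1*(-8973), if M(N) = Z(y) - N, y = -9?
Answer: 8799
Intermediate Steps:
M(N) = -9 - N
M(165) - 1*(-8973) = (-9 - 1*165) - 1*(-8973) = (-9 - 165) + 8973 = -174 + 8973 = 8799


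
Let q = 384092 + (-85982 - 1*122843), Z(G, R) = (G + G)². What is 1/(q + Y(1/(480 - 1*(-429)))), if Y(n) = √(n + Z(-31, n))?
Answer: 159317703/27923132357504 - 3*√352913897/27923132357504 ≈ 5.7036e-6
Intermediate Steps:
Z(G, R) = 4*G² (Z(G, R) = (2*G)² = 4*G²)
q = 175267 (q = 384092 + (-85982 - 122843) = 384092 - 208825 = 175267)
Y(n) = √(3844 + n) (Y(n) = √(n + 4*(-31)²) = √(n + 4*961) = √(n + 3844) = √(3844 + n))
1/(q + Y(1/(480 - 1*(-429)))) = 1/(175267 + √(3844 + 1/(480 - 1*(-429)))) = 1/(175267 + √(3844 + 1/(480 + 429))) = 1/(175267 + √(3844 + 1/909)) = 1/(175267 + √(3494197/909)) = 1/(175267 + √352913897/303)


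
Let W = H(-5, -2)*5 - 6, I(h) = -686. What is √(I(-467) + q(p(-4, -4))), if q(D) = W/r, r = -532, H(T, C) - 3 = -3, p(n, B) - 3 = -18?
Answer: I*√48537818/266 ≈ 26.191*I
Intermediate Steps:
p(n, B) = -15 (p(n, B) = 3 - 18 = -15)
H(T, C) = 0 (H(T, C) = 3 - 3 = 0)
W = -6 (W = 0*5 - 6 = 0 - 6 = -6)
q(D) = 3/266 (q(D) = -6/(-532) = -6*(-1/532) = 3/266)
√(I(-467) + q(p(-4, -4))) = √(-686 + 3/266) = √(-182473/266) = I*√48537818/266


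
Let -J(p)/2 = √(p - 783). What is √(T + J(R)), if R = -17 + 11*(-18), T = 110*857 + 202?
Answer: √(94472 - 2*I*√998) ≈ 307.36 - 0.103*I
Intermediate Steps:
T = 94472 (T = 94270 + 202 = 94472)
R = -215 (R = -17 - 198 = -215)
J(p) = -2*√(-783 + p) (J(p) = -2*√(p - 783) = -2*√(-783 + p))
√(T + J(R)) = √(94472 - 2*√(-783 - 215)) = √(94472 - 2*I*√998)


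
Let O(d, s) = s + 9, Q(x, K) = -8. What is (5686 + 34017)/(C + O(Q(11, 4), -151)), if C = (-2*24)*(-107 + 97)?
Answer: 39703/338 ≈ 117.46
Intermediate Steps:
O(d, s) = 9 + s
C = 480 (C = -48*(-10) = 480)
(5686 + 34017)/(C + O(Q(11, 4), -151)) = (5686 + 34017)/(480 + (9 - 151)) = 39703/(480 - 142) = 39703/338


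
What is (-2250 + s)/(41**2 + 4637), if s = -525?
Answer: -925/2106 ≈ -0.43922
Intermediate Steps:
(-2250 + s)/(41**2 + 4637) = (-2250 - 525)/(41**2 + 4637) = -2775/(1681 + 4637) = -2775/6318 = -2775*1/6318 = -925/2106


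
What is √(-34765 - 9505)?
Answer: I*√44270 ≈ 210.4*I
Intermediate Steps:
√(-34765 - 9505) = √(-44270) = I*√44270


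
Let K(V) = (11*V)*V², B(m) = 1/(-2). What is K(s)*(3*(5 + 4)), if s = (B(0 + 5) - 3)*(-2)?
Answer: 101871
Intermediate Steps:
B(m) = -½
s = 7 (s = (-½ - 3)*(-2) = -7/2*(-2) = 7)
K(V) = 11*V³
K(s)*(3*(5 + 4)) = (11*7³)*(3*(5 + 4)) = (11*343)*(3*9) = 3773*27 = 101871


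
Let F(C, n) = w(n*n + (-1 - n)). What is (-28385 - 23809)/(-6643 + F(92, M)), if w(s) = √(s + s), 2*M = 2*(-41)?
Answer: 115574914/14708669 + 17398*√3442/14708669 ≈ 7.9270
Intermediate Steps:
M = -41 (M = (2*(-41))/2 = (½)*(-82) = -41)
w(s) = √2*√s (w(s) = √(2*s) = √2*√s)
F(C, n) = √2*√(-1 + n² - n) (F(C, n) = √2*√(n*n + (-1 - n)) = √2*√(n² + (-1 - n)) = √2*√(-1 + n² - n))
(-28385 - 23809)/(-6643 + F(92, M)) = (-28385 - 23809)/(-6643 + √(-2 - 2*(-41) + 2*(-41)²)) = -52194/(-6643 + √(-2 + 82 + 2*1681)) = -52194/(-6643 + √(-2 + 82 + 3362)) = -52194/(-6643 + √3442)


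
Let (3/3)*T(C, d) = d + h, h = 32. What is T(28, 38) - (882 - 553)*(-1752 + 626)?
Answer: 370524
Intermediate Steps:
T(C, d) = 32 + d (T(C, d) = d + 32 = 32 + d)
T(28, 38) - (882 - 553)*(-1752 + 626) = (32 + 38) - (882 - 553)*(-1752 + 626) = 70 - 329*(-1126) = 70 - 1*(-370454) = 70 + 370454 = 370524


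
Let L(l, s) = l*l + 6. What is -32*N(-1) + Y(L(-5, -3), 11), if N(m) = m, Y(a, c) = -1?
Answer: 31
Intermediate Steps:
L(l, s) = 6 + l² (L(l, s) = l² + 6 = 6 + l²)
-32*N(-1) + Y(L(-5, -3), 11) = -32*(-1) - 1 = 32 - 1 = 31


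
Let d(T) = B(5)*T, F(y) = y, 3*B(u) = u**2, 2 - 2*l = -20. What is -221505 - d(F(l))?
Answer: -664790/3 ≈ -2.2160e+5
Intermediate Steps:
l = 11 (l = 1 - 1/2*(-20) = 1 + 10 = 11)
B(u) = u**2/3
d(T) = 25*T/3 (d(T) = ((1/3)*5**2)*T = ((1/3)*25)*T = 25*T/3)
-221505 - d(F(l)) = -221505 - 25*11/3 = -221505 - 1*275/3 = -221505 - 275/3 = -664790/3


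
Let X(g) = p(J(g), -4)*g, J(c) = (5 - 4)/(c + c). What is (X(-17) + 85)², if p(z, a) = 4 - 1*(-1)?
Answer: 0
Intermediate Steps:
J(c) = 1/(2*c)
p(z, a) = 5 (p(z, a) = 4 + 1 = 5)
X(g) = 5*g
(X(-17) + 85)² = (5*(-17) + 85)² = (-85 + 85)² = 0² = 0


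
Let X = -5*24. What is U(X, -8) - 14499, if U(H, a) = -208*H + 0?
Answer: 10461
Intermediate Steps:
X = -120
U(H, a) = -208*H
U(X, -8) - 14499 = -208*(-120) - 14499 = 24960 - 14499 = 10461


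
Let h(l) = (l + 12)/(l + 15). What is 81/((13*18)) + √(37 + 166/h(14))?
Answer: 9/26 + 38*√26/13 ≈ 15.251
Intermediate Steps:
h(l) = (12 + l)/(15 + l)
81/((13*18)) + √(37 + 166/h(14)) = 81/((13*18)) + √(37 + 166/(((12 + 14)/(15 + 14)))) = 81/234 + √(37 + 166/((26/29))) = 81*(1/234) + √(37 + 166/(((1/29)*26))) = 9/26 + √(37 + 166/(26/29)) = 9/26 + √(37 + 166*(29/26)) = 9/26 + √(37 + 2407/13) = 9/26 + √(2888/13) = 9/26 + 38*√26/13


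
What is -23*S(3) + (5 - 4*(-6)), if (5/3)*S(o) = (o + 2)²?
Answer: -316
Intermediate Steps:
S(o) = 3*(2 + o)²/5 (S(o) = 3*(o + 2)²/5 = 3*(2 + o)²/5)
-23*S(3) + (5 - 4*(-6)) = -69*(2 + 3)²/5 + (5 - 4*(-6)) = -69*5²/5 + (5 + 24) = -69*25/5 + 29 = -23*15 + 29 = -345 + 29 = -316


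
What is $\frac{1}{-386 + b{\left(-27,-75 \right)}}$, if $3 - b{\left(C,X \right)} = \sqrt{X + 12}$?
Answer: $\frac{i}{- 383 i + 3 \sqrt{7}} \approx -0.0026098 + 5.4086 \cdot 10^{-5} i$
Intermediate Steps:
$b{\left(C,X \right)} = 3 - \sqrt{12 + X}$ ($b{\left(C,X \right)} = 3 - \sqrt{X + 12} = 3 - \sqrt{12 + X}$)
$\frac{1}{-386 + b{\left(-27,-75 \right)}} = \frac{1}{-386 + \left(3 - \sqrt{12 - 75}\right)} = \frac{1}{-386 + \left(3 - \sqrt{-63}\right)} = \frac{1}{-386 + \left(3 - 3 i \sqrt{7}\right)} = \frac{1}{-383 - 3 i \sqrt{7}}$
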